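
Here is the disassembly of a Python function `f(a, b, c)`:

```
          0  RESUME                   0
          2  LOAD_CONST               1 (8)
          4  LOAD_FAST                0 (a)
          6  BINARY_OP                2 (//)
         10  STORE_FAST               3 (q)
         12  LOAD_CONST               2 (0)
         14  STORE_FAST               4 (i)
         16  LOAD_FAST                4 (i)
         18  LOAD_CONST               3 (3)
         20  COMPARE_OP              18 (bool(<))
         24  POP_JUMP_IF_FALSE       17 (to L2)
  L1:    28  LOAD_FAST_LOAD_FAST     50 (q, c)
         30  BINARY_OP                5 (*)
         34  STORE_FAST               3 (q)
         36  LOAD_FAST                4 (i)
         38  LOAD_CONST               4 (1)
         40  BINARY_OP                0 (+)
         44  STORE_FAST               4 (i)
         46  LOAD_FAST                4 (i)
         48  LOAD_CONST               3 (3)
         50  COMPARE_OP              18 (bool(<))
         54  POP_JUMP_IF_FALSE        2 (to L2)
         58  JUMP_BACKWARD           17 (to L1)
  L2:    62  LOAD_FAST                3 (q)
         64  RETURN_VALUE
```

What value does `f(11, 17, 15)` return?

0

LOAD_CONST → push 8. Stack: [8]
LOAD_FAST a → push 11. Stack: [8, 11]
BINARY_OP // → 8 // 11 = 0. Stack: [0]
STORE_FAST q → q=0. Stack: []
LOAD_CONST → push 0. Stack: [0]
STORE_FAST i → i=0. Stack: []
LOAD_FAST i → push 0. Stack: [0]
LOAD_CONST → push 3. Stack: [0, 3]
COMPARE_OP bool(<) → 0 vs 3 = True. Stack: [True]
POP_JUMP_IF_FALSE → pop True; no jump. Stack: []
LOAD_FAST_LOAD_FAST q,c → push 0,15. Stack: [0, 15]
BINARY_OP * → 0 * 15 = 0. Stack: [0]
STORE_FAST q → q=0. Stack: []
LOAD_FAST i → push 0. Stack: [0]
LOAD_CONST → push 1. Stack: [0, 1]
BINARY_OP + → 0 + 1 = 1. Stack: [1]
STORE_FAST i → i=1. Stack: []
LOAD_FAST i → push 1. Stack: [1]
LOAD_CONST → push 3. Stack: [1, 3]
COMPARE_OP bool(<) → 1 vs 3 = True. Stack: [True]
POP_JUMP_IF_FALSE → pop True; no jump. Stack: []
LOAD_FAST_LOAD_FAST q,c → push 0,15. Stack: [0, 15]
BINARY_OP * → 0 * 15 = 0. Stack: [0]
STORE_FAST q → q=0. Stack: []
LOAD_FAST i → push 1. Stack: [1]
LOAD_CONST → push 1. Stack: [1, 1]
BINARY_OP + → 1 + 1 = 2. Stack: [2]
STORE_FAST i → i=2. Stack: []
LOAD_FAST i → push 2. Stack: [2]
LOAD_CONST → push 3. Stack: [2, 3]
COMPARE_OP bool(<) → 2 vs 3 = True. Stack: [True]
POP_JUMP_IF_FALSE → pop True; no jump. Stack: []
LOAD_FAST_LOAD_FAST q,c → push 0,15. Stack: [0, 15]
BINARY_OP * → 0 * 15 = 0. Stack: [0]
STORE_FAST q → q=0. Stack: []
LOAD_FAST i → push 2. Stack: [2]
LOAD_CONST → push 1. Stack: [2, 1]
BINARY_OP + → 2 + 1 = 3. Stack: [3]
STORE_FAST i → i=3. Stack: []
LOAD_FAST i → push 3. Stack: [3]
LOAD_CONST → push 3. Stack: [3, 3]
COMPARE_OP bool(<) → 3 vs 3 = False. Stack: [False]
POP_JUMP_IF_FALSE → pop False; jump. Stack: []
LOAD_FAST q → push 0. Stack: [0]
RETURN_VALUE → return 0.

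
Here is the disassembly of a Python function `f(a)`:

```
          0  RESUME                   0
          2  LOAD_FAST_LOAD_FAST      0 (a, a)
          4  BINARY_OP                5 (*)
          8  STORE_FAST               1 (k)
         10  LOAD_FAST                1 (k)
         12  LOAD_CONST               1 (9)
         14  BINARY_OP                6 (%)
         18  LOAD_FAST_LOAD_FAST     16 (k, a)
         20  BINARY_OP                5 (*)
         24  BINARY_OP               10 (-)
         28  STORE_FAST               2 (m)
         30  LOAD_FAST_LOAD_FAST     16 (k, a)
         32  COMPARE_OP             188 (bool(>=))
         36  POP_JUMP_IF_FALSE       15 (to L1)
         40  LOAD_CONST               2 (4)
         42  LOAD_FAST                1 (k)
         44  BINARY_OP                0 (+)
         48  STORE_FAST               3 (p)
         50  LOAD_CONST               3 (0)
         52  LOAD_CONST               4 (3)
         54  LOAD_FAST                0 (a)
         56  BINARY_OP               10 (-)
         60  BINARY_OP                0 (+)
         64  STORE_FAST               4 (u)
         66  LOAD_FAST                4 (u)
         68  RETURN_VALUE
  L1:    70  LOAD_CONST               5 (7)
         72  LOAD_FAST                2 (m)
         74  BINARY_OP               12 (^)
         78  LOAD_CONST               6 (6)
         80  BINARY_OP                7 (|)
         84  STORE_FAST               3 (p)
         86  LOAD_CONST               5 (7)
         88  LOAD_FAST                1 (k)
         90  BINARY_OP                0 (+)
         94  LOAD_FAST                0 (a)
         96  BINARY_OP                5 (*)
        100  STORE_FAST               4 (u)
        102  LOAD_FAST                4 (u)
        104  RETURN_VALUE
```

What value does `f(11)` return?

LOAD_FAST_LOAD_FAST a,a → push 11,11. Stack: [11, 11]
BINARY_OP * → 11 * 11 = 121. Stack: [121]
STORE_FAST k → k=121. Stack: []
LOAD_FAST k → push 121. Stack: [121]
LOAD_CONST → push 9. Stack: [121, 9]
BINARY_OP % → 121 % 9 = 4. Stack: [4]
LOAD_FAST_LOAD_FAST k,a → push 121,11. Stack: [4, 121, 11]
BINARY_OP * → 121 * 11 = 1331. Stack: [4, 1331]
BINARY_OP - → 4 - 1331 = -1327. Stack: [-1327]
STORE_FAST m → m=-1327. Stack: []
LOAD_FAST_LOAD_FAST k,a → push 121,11. Stack: [121, 11]
COMPARE_OP bool(>=) → 121 vs 11 = True. Stack: [True]
POP_JUMP_IF_FALSE → pop True; no jump. Stack: []
LOAD_CONST → push 4. Stack: [4]
LOAD_FAST k → push 121. Stack: [4, 121]
BINARY_OP + → 4 + 121 = 125. Stack: [125]
STORE_FAST p → p=125. Stack: []
LOAD_CONST → push 0. Stack: [0]
LOAD_CONST → push 3. Stack: [0, 3]
LOAD_FAST a → push 11. Stack: [0, 3, 11]
BINARY_OP - → 3 - 11 = -8. Stack: [0, -8]
BINARY_OP + → 0 + -8 = -8. Stack: [-8]
STORE_FAST u → u=-8. Stack: []
LOAD_FAST u → push -8. Stack: [-8]
RETURN_VALUE → return -8.

-8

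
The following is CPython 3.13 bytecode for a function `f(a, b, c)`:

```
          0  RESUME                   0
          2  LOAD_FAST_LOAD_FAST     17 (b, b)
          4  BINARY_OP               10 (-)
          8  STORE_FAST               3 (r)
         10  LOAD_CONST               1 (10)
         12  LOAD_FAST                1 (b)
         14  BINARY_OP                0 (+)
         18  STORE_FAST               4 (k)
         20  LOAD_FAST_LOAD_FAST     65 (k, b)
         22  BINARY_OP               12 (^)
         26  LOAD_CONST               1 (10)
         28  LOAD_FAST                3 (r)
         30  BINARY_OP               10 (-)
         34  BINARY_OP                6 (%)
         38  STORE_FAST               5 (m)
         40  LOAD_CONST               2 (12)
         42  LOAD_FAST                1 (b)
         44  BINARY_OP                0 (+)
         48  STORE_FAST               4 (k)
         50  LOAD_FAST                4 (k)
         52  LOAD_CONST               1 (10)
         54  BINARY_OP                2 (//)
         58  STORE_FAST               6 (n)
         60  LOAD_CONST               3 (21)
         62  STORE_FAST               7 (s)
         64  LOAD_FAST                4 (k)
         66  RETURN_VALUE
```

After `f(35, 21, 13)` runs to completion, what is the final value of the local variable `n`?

LOAD_FAST_LOAD_FAST b,b → push 21,21. Stack: [21, 21]
BINARY_OP - → 21 - 21 = 0. Stack: [0]
STORE_FAST r → r=0. Stack: []
LOAD_CONST → push 10. Stack: [10]
LOAD_FAST b → push 21. Stack: [10, 21]
BINARY_OP + → 10 + 21 = 31. Stack: [31]
STORE_FAST k → k=31. Stack: []
LOAD_FAST_LOAD_FAST k,b → push 31,21. Stack: [31, 21]
BINARY_OP ^ → 31 ^ 21 = 10. Stack: [10]
LOAD_CONST → push 10. Stack: [10, 10]
LOAD_FAST r → push 0. Stack: [10, 10, 0]
BINARY_OP - → 10 - 0 = 10. Stack: [10, 10]
BINARY_OP % → 10 % 10 = 0. Stack: [0]
STORE_FAST m → m=0. Stack: []
LOAD_CONST → push 12. Stack: [12]
LOAD_FAST b → push 21. Stack: [12, 21]
BINARY_OP + → 12 + 21 = 33. Stack: [33]
STORE_FAST k → k=33. Stack: []
LOAD_FAST k → push 33. Stack: [33]
LOAD_CONST → push 10. Stack: [33, 10]
BINARY_OP // → 33 // 10 = 3. Stack: [3]
STORE_FAST n → n=3. Stack: []
LOAD_CONST → push 21. Stack: [21]
STORE_FAST s → s=21. Stack: []
LOAD_FAST k → push 33. Stack: [33]
RETURN_VALUE → return 33.

3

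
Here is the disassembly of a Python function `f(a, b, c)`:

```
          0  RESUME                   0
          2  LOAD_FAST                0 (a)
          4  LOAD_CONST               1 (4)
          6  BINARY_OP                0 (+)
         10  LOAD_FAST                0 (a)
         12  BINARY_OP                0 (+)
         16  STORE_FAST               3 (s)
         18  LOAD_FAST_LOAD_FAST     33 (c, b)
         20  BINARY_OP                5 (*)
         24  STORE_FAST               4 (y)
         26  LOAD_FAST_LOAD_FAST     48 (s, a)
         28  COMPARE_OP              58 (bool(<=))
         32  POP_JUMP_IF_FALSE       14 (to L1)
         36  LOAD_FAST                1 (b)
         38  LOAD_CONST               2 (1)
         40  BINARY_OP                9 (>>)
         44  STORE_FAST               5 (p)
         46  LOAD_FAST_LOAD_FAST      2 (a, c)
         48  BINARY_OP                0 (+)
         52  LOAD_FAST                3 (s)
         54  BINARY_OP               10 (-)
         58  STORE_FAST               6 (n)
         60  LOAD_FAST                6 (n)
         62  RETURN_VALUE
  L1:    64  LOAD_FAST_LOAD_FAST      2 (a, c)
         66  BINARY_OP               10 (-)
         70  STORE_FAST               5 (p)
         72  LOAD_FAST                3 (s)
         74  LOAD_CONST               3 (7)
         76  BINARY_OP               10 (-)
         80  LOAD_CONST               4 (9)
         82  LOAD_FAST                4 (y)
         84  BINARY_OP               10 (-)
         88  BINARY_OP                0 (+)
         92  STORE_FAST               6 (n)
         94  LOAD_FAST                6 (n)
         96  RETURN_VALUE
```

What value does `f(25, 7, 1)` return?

LOAD_FAST a → push 25. Stack: [25]
LOAD_CONST → push 4. Stack: [25, 4]
BINARY_OP + → 25 + 4 = 29. Stack: [29]
LOAD_FAST a → push 25. Stack: [29, 25]
BINARY_OP + → 29 + 25 = 54. Stack: [54]
STORE_FAST s → s=54. Stack: []
LOAD_FAST_LOAD_FAST c,b → push 1,7. Stack: [1, 7]
BINARY_OP * → 1 * 7 = 7. Stack: [7]
STORE_FAST y → y=7. Stack: []
LOAD_FAST_LOAD_FAST s,a → push 54,25. Stack: [54, 25]
COMPARE_OP bool(<=) → 54 vs 25 = False. Stack: [False]
POP_JUMP_IF_FALSE → pop False; jump. Stack: []
LOAD_FAST_LOAD_FAST a,c → push 25,1. Stack: [25, 1]
BINARY_OP - → 25 - 1 = 24. Stack: [24]
STORE_FAST p → p=24. Stack: []
LOAD_FAST s → push 54. Stack: [54]
LOAD_CONST → push 7. Stack: [54, 7]
BINARY_OP - → 54 - 7 = 47. Stack: [47]
LOAD_CONST → push 9. Stack: [47, 9]
LOAD_FAST y → push 7. Stack: [47, 9, 7]
BINARY_OP - → 9 - 7 = 2. Stack: [47, 2]
BINARY_OP + → 47 + 2 = 49. Stack: [49]
STORE_FAST n → n=49. Stack: []
LOAD_FAST n → push 49. Stack: [49]
RETURN_VALUE → return 49.

49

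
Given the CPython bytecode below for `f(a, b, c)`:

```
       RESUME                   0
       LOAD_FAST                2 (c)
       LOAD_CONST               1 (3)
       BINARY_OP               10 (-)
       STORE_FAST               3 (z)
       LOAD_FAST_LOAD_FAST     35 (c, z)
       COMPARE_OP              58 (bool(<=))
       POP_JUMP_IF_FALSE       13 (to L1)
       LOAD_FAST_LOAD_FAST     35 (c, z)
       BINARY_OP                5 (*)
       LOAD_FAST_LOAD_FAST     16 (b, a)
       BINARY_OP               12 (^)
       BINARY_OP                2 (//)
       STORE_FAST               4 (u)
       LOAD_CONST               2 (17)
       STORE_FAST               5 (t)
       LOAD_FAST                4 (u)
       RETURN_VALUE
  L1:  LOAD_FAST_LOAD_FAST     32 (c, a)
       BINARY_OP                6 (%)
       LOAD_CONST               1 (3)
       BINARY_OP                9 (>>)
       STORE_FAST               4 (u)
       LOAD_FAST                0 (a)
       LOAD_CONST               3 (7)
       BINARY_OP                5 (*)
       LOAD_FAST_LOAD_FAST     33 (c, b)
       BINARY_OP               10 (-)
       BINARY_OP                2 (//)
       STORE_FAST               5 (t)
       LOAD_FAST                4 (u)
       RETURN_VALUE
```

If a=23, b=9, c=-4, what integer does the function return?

LOAD_FAST c → push -4. Stack: [-4]
LOAD_CONST → push 3. Stack: [-4, 3]
BINARY_OP - → -4 - 3 = -7. Stack: [-7]
STORE_FAST z → z=-7. Stack: []
LOAD_FAST_LOAD_FAST c,z → push -4,-7. Stack: [-4, -7]
COMPARE_OP bool(<=) → -4 vs -7 = False. Stack: [False]
POP_JUMP_IF_FALSE → pop False; jump. Stack: []
LOAD_FAST_LOAD_FAST c,a → push -4,23. Stack: [-4, 23]
BINARY_OP % → -4 % 23 = 19. Stack: [19]
LOAD_CONST → push 3. Stack: [19, 3]
BINARY_OP >> → 19 >> 3 = 2. Stack: [2]
STORE_FAST u → u=2. Stack: []
LOAD_FAST a → push 23. Stack: [23]
LOAD_CONST → push 7. Stack: [23, 7]
BINARY_OP * → 23 * 7 = 161. Stack: [161]
LOAD_FAST_LOAD_FAST c,b → push -4,9. Stack: [161, -4, 9]
BINARY_OP - → -4 - 9 = -13. Stack: [161, -13]
BINARY_OP // → 161 // -13 = -13. Stack: [-13]
STORE_FAST t → t=-13. Stack: []
LOAD_FAST u → push 2. Stack: [2]
RETURN_VALUE → return 2.

2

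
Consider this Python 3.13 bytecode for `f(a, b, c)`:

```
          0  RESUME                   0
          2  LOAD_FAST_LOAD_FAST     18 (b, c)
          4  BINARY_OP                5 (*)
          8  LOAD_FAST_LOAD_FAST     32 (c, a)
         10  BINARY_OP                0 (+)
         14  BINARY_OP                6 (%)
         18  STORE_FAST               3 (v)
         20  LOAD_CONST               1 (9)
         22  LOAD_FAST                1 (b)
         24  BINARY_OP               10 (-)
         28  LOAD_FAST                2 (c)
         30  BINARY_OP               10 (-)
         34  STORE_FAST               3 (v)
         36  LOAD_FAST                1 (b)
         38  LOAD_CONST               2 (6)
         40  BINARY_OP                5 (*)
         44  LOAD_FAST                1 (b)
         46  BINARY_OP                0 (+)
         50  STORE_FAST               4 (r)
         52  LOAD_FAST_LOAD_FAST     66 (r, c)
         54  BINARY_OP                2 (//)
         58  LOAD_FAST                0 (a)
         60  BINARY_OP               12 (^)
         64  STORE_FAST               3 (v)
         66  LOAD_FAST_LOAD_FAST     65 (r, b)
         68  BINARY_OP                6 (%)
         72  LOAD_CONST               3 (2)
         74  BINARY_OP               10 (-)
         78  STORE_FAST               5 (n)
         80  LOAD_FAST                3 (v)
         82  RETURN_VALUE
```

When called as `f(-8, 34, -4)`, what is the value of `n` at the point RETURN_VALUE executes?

-2

LOAD_FAST_LOAD_FAST b,c → push 34,-4. Stack: [34, -4]
BINARY_OP * → 34 * -4 = -136. Stack: [-136]
LOAD_FAST_LOAD_FAST c,a → push -4,-8. Stack: [-136, -4, -8]
BINARY_OP + → -4 + -8 = -12. Stack: [-136, -12]
BINARY_OP % → -136 % -12 = -4. Stack: [-4]
STORE_FAST v → v=-4. Stack: []
LOAD_CONST → push 9. Stack: [9]
LOAD_FAST b → push 34. Stack: [9, 34]
BINARY_OP - → 9 - 34 = -25. Stack: [-25]
LOAD_FAST c → push -4. Stack: [-25, -4]
BINARY_OP - → -25 - -4 = -21. Stack: [-21]
STORE_FAST v → v=-21. Stack: []
LOAD_FAST b → push 34. Stack: [34]
LOAD_CONST → push 6. Stack: [34, 6]
BINARY_OP * → 34 * 6 = 204. Stack: [204]
LOAD_FAST b → push 34. Stack: [204, 34]
BINARY_OP + → 204 + 34 = 238. Stack: [238]
STORE_FAST r → r=238. Stack: []
LOAD_FAST_LOAD_FAST r,c → push 238,-4. Stack: [238, -4]
BINARY_OP // → 238 // -4 = -60. Stack: [-60]
LOAD_FAST a → push -8. Stack: [-60, -8]
BINARY_OP ^ → -60 ^ -8 = 60. Stack: [60]
STORE_FAST v → v=60. Stack: []
LOAD_FAST_LOAD_FAST r,b → push 238,34. Stack: [238, 34]
BINARY_OP % → 238 % 34 = 0. Stack: [0]
LOAD_CONST → push 2. Stack: [0, 2]
BINARY_OP - → 0 - 2 = -2. Stack: [-2]
STORE_FAST n → n=-2. Stack: []
LOAD_FAST v → push 60. Stack: [60]
RETURN_VALUE → return 60.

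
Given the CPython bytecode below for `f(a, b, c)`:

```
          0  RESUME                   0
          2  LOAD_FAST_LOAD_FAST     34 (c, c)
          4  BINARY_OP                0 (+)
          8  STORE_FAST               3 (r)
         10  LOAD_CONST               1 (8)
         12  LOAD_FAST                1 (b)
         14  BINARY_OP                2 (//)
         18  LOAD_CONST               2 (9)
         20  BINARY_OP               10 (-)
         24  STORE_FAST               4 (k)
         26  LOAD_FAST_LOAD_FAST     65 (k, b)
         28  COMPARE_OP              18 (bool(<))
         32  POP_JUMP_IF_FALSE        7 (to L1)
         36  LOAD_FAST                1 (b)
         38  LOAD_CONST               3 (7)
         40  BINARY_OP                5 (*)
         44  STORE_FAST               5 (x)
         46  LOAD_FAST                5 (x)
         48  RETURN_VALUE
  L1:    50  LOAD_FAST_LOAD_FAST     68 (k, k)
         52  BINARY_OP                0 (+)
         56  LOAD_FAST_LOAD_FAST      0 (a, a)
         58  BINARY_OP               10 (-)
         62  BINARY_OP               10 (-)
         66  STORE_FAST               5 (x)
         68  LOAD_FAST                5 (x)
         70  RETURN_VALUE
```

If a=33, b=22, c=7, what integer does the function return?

LOAD_FAST_LOAD_FAST c,c → push 7,7. Stack: [7, 7]
BINARY_OP + → 7 + 7 = 14. Stack: [14]
STORE_FAST r → r=14. Stack: []
LOAD_CONST → push 8. Stack: [8]
LOAD_FAST b → push 22. Stack: [8, 22]
BINARY_OP // → 8 // 22 = 0. Stack: [0]
LOAD_CONST → push 9. Stack: [0, 9]
BINARY_OP - → 0 - 9 = -9. Stack: [-9]
STORE_FAST k → k=-9. Stack: []
LOAD_FAST_LOAD_FAST k,b → push -9,22. Stack: [-9, 22]
COMPARE_OP bool(<) → -9 vs 22 = True. Stack: [True]
POP_JUMP_IF_FALSE → pop True; no jump. Stack: []
LOAD_FAST b → push 22. Stack: [22]
LOAD_CONST → push 7. Stack: [22, 7]
BINARY_OP * → 22 * 7 = 154. Stack: [154]
STORE_FAST x → x=154. Stack: []
LOAD_FAST x → push 154. Stack: [154]
RETURN_VALUE → return 154.

154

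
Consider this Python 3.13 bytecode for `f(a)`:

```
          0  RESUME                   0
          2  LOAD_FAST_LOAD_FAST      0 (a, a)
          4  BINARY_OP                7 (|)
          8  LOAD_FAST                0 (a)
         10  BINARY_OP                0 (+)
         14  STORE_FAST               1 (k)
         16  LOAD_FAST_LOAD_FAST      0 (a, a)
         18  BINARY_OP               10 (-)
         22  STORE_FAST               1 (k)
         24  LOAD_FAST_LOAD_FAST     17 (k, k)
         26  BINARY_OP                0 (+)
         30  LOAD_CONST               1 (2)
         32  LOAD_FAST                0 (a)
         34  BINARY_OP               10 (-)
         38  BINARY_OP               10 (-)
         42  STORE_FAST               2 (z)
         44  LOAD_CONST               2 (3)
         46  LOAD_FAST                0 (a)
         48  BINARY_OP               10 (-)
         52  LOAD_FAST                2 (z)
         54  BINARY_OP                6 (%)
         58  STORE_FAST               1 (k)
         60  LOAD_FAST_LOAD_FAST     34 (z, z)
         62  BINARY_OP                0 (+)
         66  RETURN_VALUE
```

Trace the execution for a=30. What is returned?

LOAD_FAST_LOAD_FAST a,a → push 30,30. Stack: [30, 30]
BINARY_OP | → 30 | 30 = 30. Stack: [30]
LOAD_FAST a → push 30. Stack: [30, 30]
BINARY_OP + → 30 + 30 = 60. Stack: [60]
STORE_FAST k → k=60. Stack: []
LOAD_FAST_LOAD_FAST a,a → push 30,30. Stack: [30, 30]
BINARY_OP - → 30 - 30 = 0. Stack: [0]
STORE_FAST k → k=0. Stack: []
LOAD_FAST_LOAD_FAST k,k → push 0,0. Stack: [0, 0]
BINARY_OP + → 0 + 0 = 0. Stack: [0]
LOAD_CONST → push 2. Stack: [0, 2]
LOAD_FAST a → push 30. Stack: [0, 2, 30]
BINARY_OP - → 2 - 30 = -28. Stack: [0, -28]
BINARY_OP - → 0 - -28 = 28. Stack: [28]
STORE_FAST z → z=28. Stack: []
LOAD_CONST → push 3. Stack: [3]
LOAD_FAST a → push 30. Stack: [3, 30]
BINARY_OP - → 3 - 30 = -27. Stack: [-27]
LOAD_FAST z → push 28. Stack: [-27, 28]
BINARY_OP % → -27 % 28 = 1. Stack: [1]
STORE_FAST k → k=1. Stack: []
LOAD_FAST_LOAD_FAST z,z → push 28,28. Stack: [28, 28]
BINARY_OP + → 28 + 28 = 56. Stack: [56]
RETURN_VALUE → return 56.

56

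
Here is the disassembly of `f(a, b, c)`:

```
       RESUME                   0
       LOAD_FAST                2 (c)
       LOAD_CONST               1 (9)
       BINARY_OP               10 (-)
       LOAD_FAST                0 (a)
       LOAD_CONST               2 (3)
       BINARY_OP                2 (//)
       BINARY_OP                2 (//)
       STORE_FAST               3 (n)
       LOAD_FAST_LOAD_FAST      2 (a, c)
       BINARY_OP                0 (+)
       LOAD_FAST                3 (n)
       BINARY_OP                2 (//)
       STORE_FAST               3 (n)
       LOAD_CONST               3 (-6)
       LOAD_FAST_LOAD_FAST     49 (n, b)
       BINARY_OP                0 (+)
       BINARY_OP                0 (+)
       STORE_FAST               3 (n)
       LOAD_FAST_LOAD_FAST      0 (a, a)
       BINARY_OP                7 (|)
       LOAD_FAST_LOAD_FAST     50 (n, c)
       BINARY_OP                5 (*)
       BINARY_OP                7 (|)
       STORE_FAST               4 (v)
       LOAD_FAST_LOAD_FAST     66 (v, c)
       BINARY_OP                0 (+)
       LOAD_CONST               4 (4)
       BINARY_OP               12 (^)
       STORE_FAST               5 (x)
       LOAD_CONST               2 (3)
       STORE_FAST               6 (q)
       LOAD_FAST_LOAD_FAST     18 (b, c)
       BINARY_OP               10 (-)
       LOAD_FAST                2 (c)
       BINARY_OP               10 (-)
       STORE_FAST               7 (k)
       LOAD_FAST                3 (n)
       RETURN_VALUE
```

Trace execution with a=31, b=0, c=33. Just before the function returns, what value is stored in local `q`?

LOAD_FAST c → push 33. Stack: [33]
LOAD_CONST → push 9. Stack: [33, 9]
BINARY_OP - → 33 - 9 = 24. Stack: [24]
LOAD_FAST a → push 31. Stack: [24, 31]
LOAD_CONST → push 3. Stack: [24, 31, 3]
BINARY_OP // → 31 // 3 = 10. Stack: [24, 10]
BINARY_OP // → 24 // 10 = 2. Stack: [2]
STORE_FAST n → n=2. Stack: []
LOAD_FAST_LOAD_FAST a,c → push 31,33. Stack: [31, 33]
BINARY_OP + → 31 + 33 = 64. Stack: [64]
LOAD_FAST n → push 2. Stack: [64, 2]
BINARY_OP // → 64 // 2 = 32. Stack: [32]
STORE_FAST n → n=32. Stack: []
LOAD_CONST → push -6. Stack: [-6]
LOAD_FAST_LOAD_FAST n,b → push 32,0. Stack: [-6, 32, 0]
BINARY_OP + → 32 + 0 = 32. Stack: [-6, 32]
BINARY_OP + → -6 + 32 = 26. Stack: [26]
STORE_FAST n → n=26. Stack: []
LOAD_FAST_LOAD_FAST a,a → push 31,31. Stack: [31, 31]
BINARY_OP | → 31 | 31 = 31. Stack: [31]
LOAD_FAST_LOAD_FAST n,c → push 26,33. Stack: [31, 26, 33]
BINARY_OP * → 26 * 33 = 858. Stack: [31, 858]
BINARY_OP | → 31 | 858 = 863. Stack: [863]
STORE_FAST v → v=863. Stack: []
LOAD_FAST_LOAD_FAST v,c → push 863,33. Stack: [863, 33]
BINARY_OP + → 863 + 33 = 896. Stack: [896]
LOAD_CONST → push 4. Stack: [896, 4]
BINARY_OP ^ → 896 ^ 4 = 900. Stack: [900]
STORE_FAST x → x=900. Stack: []
LOAD_CONST → push 3. Stack: [3]
STORE_FAST q → q=3. Stack: []
LOAD_FAST_LOAD_FAST b,c → push 0,33. Stack: [0, 33]
BINARY_OP - → 0 - 33 = -33. Stack: [-33]
LOAD_FAST c → push 33. Stack: [-33, 33]
BINARY_OP - → -33 - 33 = -66. Stack: [-66]
STORE_FAST k → k=-66. Stack: []
LOAD_FAST n → push 26. Stack: [26]
RETURN_VALUE → return 26.

3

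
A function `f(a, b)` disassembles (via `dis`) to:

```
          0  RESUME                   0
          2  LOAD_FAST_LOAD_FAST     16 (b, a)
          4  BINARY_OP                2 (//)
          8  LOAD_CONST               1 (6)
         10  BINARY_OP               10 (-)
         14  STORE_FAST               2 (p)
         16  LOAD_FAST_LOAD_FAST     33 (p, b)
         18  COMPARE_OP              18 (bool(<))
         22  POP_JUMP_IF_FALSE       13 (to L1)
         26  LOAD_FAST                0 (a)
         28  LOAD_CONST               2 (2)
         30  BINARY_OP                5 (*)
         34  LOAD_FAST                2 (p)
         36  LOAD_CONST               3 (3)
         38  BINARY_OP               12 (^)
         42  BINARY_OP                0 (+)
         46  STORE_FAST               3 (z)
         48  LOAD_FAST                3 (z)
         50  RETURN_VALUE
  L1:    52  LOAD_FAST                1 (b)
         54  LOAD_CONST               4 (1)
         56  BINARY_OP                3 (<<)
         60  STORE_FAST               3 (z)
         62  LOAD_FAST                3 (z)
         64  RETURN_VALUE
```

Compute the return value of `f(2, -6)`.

LOAD_FAST_LOAD_FAST b,a → push -6,2. Stack: [-6, 2]
BINARY_OP // → -6 // 2 = -3. Stack: [-3]
LOAD_CONST → push 6. Stack: [-3, 6]
BINARY_OP - → -3 - 6 = -9. Stack: [-9]
STORE_FAST p → p=-9. Stack: []
LOAD_FAST_LOAD_FAST p,b → push -9,-6. Stack: [-9, -6]
COMPARE_OP bool(<) → -9 vs -6 = True. Stack: [True]
POP_JUMP_IF_FALSE → pop True; no jump. Stack: []
LOAD_FAST a → push 2. Stack: [2]
LOAD_CONST → push 2. Stack: [2, 2]
BINARY_OP * → 2 * 2 = 4. Stack: [4]
LOAD_FAST p → push -9. Stack: [4, -9]
LOAD_CONST → push 3. Stack: [4, -9, 3]
BINARY_OP ^ → -9 ^ 3 = -12. Stack: [4, -12]
BINARY_OP + → 4 + -12 = -8. Stack: [-8]
STORE_FAST z → z=-8. Stack: []
LOAD_FAST z → push -8. Stack: [-8]
RETURN_VALUE → return -8.

-8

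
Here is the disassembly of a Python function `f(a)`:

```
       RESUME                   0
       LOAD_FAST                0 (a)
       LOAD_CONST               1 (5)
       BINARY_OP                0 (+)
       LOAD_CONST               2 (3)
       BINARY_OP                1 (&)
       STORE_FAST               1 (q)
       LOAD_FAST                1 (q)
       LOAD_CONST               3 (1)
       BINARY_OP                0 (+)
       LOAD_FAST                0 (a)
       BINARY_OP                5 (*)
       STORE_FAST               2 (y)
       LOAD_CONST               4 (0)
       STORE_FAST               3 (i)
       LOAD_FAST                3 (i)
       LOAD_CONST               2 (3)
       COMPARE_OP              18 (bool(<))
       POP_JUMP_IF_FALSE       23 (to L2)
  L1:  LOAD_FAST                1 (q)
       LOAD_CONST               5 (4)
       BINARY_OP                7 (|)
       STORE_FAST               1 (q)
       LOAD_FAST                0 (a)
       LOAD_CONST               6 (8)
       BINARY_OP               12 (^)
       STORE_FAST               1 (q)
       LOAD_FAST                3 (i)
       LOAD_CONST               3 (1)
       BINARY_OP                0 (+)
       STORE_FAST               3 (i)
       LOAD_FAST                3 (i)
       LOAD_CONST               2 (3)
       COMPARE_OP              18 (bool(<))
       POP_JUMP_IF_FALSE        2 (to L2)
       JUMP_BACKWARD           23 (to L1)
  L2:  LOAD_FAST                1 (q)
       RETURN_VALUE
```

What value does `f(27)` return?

19

LOAD_FAST a → push 27. Stack: [27]
LOAD_CONST → push 5. Stack: [27, 5]
BINARY_OP + → 27 + 5 = 32. Stack: [32]
LOAD_CONST → push 3. Stack: [32, 3]
BINARY_OP & → 32 & 3 = 0. Stack: [0]
STORE_FAST q → q=0. Stack: []
LOAD_FAST q → push 0. Stack: [0]
LOAD_CONST → push 1. Stack: [0, 1]
BINARY_OP + → 0 + 1 = 1. Stack: [1]
LOAD_FAST a → push 27. Stack: [1, 27]
BINARY_OP * → 1 * 27 = 27. Stack: [27]
STORE_FAST y → y=27. Stack: []
LOAD_CONST → push 0. Stack: [0]
STORE_FAST i → i=0. Stack: []
LOAD_FAST i → push 0. Stack: [0]
LOAD_CONST → push 3. Stack: [0, 3]
COMPARE_OP bool(<) → 0 vs 3 = True. Stack: [True]
POP_JUMP_IF_FALSE → pop True; no jump. Stack: []
LOAD_FAST q → push 0. Stack: [0]
LOAD_CONST → push 4. Stack: [0, 4]
BINARY_OP | → 0 | 4 = 4. Stack: [4]
STORE_FAST q → q=4. Stack: []
LOAD_FAST a → push 27. Stack: [27]
LOAD_CONST → push 8. Stack: [27, 8]
BINARY_OP ^ → 27 ^ 8 = 19. Stack: [19]
STORE_FAST q → q=19. Stack: []
LOAD_FAST i → push 0. Stack: [0]
LOAD_CONST → push 1. Stack: [0, 1]
BINARY_OP + → 0 + 1 = 1. Stack: [1]
STORE_FAST i → i=1. Stack: []
LOAD_FAST i → push 1. Stack: [1]
LOAD_CONST → push 3. Stack: [1, 3]
COMPARE_OP bool(<) → 1 vs 3 = True. Stack: [True]
POP_JUMP_IF_FALSE → pop True; no jump. Stack: []
LOAD_FAST q → push 19. Stack: [19]
LOAD_CONST → push 4. Stack: [19, 4]
BINARY_OP | → 19 | 4 = 23. Stack: [23]
STORE_FAST q → q=23. Stack: []
LOAD_FAST a → push 27. Stack: [27]
LOAD_CONST → push 8. Stack: [27, 8]
BINARY_OP ^ → 27 ^ 8 = 19. Stack: [19]
STORE_FAST q → q=19. Stack: []
LOAD_FAST i → push 1. Stack: [1]
LOAD_CONST → push 1. Stack: [1, 1]
BINARY_OP + → 1 + 1 = 2. Stack: [2]
STORE_FAST i → i=2. Stack: []
LOAD_FAST i → push 2. Stack: [2]
LOAD_CONST → push 3. Stack: [2, 3]
COMPARE_OP bool(<) → 2 vs 3 = True. Stack: [True]
POP_JUMP_IF_FALSE → pop True; no jump. Stack: []
LOAD_FAST q → push 19. Stack: [19]
LOAD_CONST → push 4. Stack: [19, 4]
BINARY_OP | → 19 | 4 = 23. Stack: [23]
STORE_FAST q → q=23. Stack: []
LOAD_FAST a → push 27. Stack: [27]
LOAD_CONST → push 8. Stack: [27, 8]
BINARY_OP ^ → 27 ^ 8 = 19. Stack: [19]
STORE_FAST q → q=19. Stack: []
LOAD_FAST i → push 2. Stack: [2]
LOAD_CONST → push 1. Stack: [2, 1]
BINARY_OP + → 2 + 1 = 3. Stack: [3]
STORE_FAST i → i=3. Stack: []
LOAD_FAST i → push 3. Stack: [3]
LOAD_CONST → push 3. Stack: [3, 3]
COMPARE_OP bool(<) → 3 vs 3 = False. Stack: [False]
POP_JUMP_IF_FALSE → pop False; jump. Stack: []
LOAD_FAST q → push 19. Stack: [19]
RETURN_VALUE → return 19.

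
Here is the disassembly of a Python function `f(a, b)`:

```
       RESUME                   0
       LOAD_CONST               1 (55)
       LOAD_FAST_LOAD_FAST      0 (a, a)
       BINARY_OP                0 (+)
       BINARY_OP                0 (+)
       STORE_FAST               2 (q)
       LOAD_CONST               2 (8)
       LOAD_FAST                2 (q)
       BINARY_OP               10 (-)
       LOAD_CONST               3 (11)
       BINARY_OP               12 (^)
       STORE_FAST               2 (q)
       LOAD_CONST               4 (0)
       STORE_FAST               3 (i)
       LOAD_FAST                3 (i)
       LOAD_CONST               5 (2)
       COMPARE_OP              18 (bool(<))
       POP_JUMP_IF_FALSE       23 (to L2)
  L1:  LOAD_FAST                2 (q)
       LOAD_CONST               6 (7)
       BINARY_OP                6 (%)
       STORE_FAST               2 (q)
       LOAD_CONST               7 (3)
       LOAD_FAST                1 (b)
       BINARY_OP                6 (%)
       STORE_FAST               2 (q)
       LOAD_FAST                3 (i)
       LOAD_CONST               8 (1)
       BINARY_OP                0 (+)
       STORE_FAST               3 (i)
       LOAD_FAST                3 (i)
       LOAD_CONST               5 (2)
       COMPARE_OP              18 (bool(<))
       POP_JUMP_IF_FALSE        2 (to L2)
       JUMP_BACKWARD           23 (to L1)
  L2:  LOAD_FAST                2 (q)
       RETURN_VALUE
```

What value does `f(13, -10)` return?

LOAD_CONST → push 55. Stack: [55]
LOAD_FAST_LOAD_FAST a,a → push 13,13. Stack: [55, 13, 13]
BINARY_OP + → 13 + 13 = 26. Stack: [55, 26]
BINARY_OP + → 55 + 26 = 81. Stack: [81]
STORE_FAST q → q=81. Stack: []
LOAD_CONST → push 8. Stack: [8]
LOAD_FAST q → push 81. Stack: [8, 81]
BINARY_OP - → 8 - 81 = -73. Stack: [-73]
LOAD_CONST → push 11. Stack: [-73, 11]
BINARY_OP ^ → -73 ^ 11 = -68. Stack: [-68]
STORE_FAST q → q=-68. Stack: []
LOAD_CONST → push 0. Stack: [0]
STORE_FAST i → i=0. Stack: []
LOAD_FAST i → push 0. Stack: [0]
LOAD_CONST → push 2. Stack: [0, 2]
COMPARE_OP bool(<) → 0 vs 2 = True. Stack: [True]
POP_JUMP_IF_FALSE → pop True; no jump. Stack: []
LOAD_FAST q → push -68. Stack: [-68]
LOAD_CONST → push 7. Stack: [-68, 7]
BINARY_OP % → -68 % 7 = 2. Stack: [2]
STORE_FAST q → q=2. Stack: []
LOAD_CONST → push 3. Stack: [3]
LOAD_FAST b → push -10. Stack: [3, -10]
BINARY_OP % → 3 % -10 = -7. Stack: [-7]
STORE_FAST q → q=-7. Stack: []
LOAD_FAST i → push 0. Stack: [0]
LOAD_CONST → push 1. Stack: [0, 1]
BINARY_OP + → 0 + 1 = 1. Stack: [1]
STORE_FAST i → i=1. Stack: []
LOAD_FAST i → push 1. Stack: [1]
LOAD_CONST → push 2. Stack: [1, 2]
COMPARE_OP bool(<) → 1 vs 2 = True. Stack: [True]
POP_JUMP_IF_FALSE → pop True; no jump. Stack: []
LOAD_FAST q → push -7. Stack: [-7]
LOAD_CONST → push 7. Stack: [-7, 7]
BINARY_OP % → -7 % 7 = 0. Stack: [0]
STORE_FAST q → q=0. Stack: []
LOAD_CONST → push 3. Stack: [3]
LOAD_FAST b → push -10. Stack: [3, -10]
BINARY_OP % → 3 % -10 = -7. Stack: [-7]
STORE_FAST q → q=-7. Stack: []
LOAD_FAST i → push 1. Stack: [1]
LOAD_CONST → push 1. Stack: [1, 1]
BINARY_OP + → 1 + 1 = 2. Stack: [2]
STORE_FAST i → i=2. Stack: []
LOAD_FAST i → push 2. Stack: [2]
LOAD_CONST → push 2. Stack: [2, 2]
COMPARE_OP bool(<) → 2 vs 2 = False. Stack: [False]
POP_JUMP_IF_FALSE → pop False; jump. Stack: []
LOAD_FAST q → push -7. Stack: [-7]
RETURN_VALUE → return -7.

-7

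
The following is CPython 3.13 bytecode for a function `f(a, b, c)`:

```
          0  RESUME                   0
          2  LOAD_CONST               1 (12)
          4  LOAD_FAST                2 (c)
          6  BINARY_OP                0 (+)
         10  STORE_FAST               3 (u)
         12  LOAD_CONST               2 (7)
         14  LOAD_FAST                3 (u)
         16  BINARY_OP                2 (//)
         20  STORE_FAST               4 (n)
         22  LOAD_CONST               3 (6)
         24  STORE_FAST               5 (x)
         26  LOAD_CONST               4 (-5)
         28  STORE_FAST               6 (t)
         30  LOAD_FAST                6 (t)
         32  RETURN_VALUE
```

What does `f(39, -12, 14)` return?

LOAD_CONST → push 12. Stack: [12]
LOAD_FAST c → push 14. Stack: [12, 14]
BINARY_OP + → 12 + 14 = 26. Stack: [26]
STORE_FAST u → u=26. Stack: []
LOAD_CONST → push 7. Stack: [7]
LOAD_FAST u → push 26. Stack: [7, 26]
BINARY_OP // → 7 // 26 = 0. Stack: [0]
STORE_FAST n → n=0. Stack: []
LOAD_CONST → push 6. Stack: [6]
STORE_FAST x → x=6. Stack: []
LOAD_CONST → push -5. Stack: [-5]
STORE_FAST t → t=-5. Stack: []
LOAD_FAST t → push -5. Stack: [-5]
RETURN_VALUE → return -5.

-5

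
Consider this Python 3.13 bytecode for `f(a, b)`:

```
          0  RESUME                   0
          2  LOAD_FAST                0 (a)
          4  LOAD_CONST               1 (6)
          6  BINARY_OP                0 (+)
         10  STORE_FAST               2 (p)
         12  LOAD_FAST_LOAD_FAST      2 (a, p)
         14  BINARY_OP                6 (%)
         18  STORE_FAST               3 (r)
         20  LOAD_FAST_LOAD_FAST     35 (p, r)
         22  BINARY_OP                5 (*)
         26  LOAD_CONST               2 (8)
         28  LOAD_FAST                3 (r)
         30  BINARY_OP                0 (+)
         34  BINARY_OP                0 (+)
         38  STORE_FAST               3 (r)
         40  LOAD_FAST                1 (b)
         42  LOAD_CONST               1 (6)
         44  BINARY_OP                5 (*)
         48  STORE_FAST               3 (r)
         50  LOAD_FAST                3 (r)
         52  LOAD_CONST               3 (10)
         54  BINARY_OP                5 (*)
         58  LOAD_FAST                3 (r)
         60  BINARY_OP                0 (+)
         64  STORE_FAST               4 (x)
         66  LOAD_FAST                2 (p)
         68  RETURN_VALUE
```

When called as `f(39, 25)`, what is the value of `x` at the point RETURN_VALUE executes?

1650

LOAD_FAST a → push 39. Stack: [39]
LOAD_CONST → push 6. Stack: [39, 6]
BINARY_OP + → 39 + 6 = 45. Stack: [45]
STORE_FAST p → p=45. Stack: []
LOAD_FAST_LOAD_FAST a,p → push 39,45. Stack: [39, 45]
BINARY_OP % → 39 % 45 = 39. Stack: [39]
STORE_FAST r → r=39. Stack: []
LOAD_FAST_LOAD_FAST p,r → push 45,39. Stack: [45, 39]
BINARY_OP * → 45 * 39 = 1755. Stack: [1755]
LOAD_CONST → push 8. Stack: [1755, 8]
LOAD_FAST r → push 39. Stack: [1755, 8, 39]
BINARY_OP + → 8 + 39 = 47. Stack: [1755, 47]
BINARY_OP + → 1755 + 47 = 1802. Stack: [1802]
STORE_FAST r → r=1802. Stack: []
LOAD_FAST b → push 25. Stack: [25]
LOAD_CONST → push 6. Stack: [25, 6]
BINARY_OP * → 25 * 6 = 150. Stack: [150]
STORE_FAST r → r=150. Stack: []
LOAD_FAST r → push 150. Stack: [150]
LOAD_CONST → push 10. Stack: [150, 10]
BINARY_OP * → 150 * 10 = 1500. Stack: [1500]
LOAD_FAST r → push 150. Stack: [1500, 150]
BINARY_OP + → 1500 + 150 = 1650. Stack: [1650]
STORE_FAST x → x=1650. Stack: []
LOAD_FAST p → push 45. Stack: [45]
RETURN_VALUE → return 45.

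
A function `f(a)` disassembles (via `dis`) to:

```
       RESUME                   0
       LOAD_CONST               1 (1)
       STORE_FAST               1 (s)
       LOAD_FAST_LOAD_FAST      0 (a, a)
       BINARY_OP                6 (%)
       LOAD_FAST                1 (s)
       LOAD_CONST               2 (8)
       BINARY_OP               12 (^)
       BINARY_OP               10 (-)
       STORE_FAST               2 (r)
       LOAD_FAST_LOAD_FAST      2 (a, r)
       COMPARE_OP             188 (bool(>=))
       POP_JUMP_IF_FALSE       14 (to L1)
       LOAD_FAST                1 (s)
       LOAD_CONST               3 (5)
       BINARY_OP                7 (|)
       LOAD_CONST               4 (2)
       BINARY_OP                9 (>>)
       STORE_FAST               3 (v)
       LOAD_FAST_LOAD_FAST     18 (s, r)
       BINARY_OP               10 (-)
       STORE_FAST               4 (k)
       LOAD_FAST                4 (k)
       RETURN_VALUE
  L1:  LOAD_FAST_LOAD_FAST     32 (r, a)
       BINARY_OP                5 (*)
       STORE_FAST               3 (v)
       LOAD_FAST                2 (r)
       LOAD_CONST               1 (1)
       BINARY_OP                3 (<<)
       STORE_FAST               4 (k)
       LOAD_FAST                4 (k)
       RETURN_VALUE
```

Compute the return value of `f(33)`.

LOAD_CONST → push 1. Stack: [1]
STORE_FAST s → s=1. Stack: []
LOAD_FAST_LOAD_FAST a,a → push 33,33. Stack: [33, 33]
BINARY_OP % → 33 % 33 = 0. Stack: [0]
LOAD_FAST s → push 1. Stack: [0, 1]
LOAD_CONST → push 8. Stack: [0, 1, 8]
BINARY_OP ^ → 1 ^ 8 = 9. Stack: [0, 9]
BINARY_OP - → 0 - 9 = -9. Stack: [-9]
STORE_FAST r → r=-9. Stack: []
LOAD_FAST_LOAD_FAST a,r → push 33,-9. Stack: [33, -9]
COMPARE_OP bool(>=) → 33 vs -9 = True. Stack: [True]
POP_JUMP_IF_FALSE → pop True; no jump. Stack: []
LOAD_FAST s → push 1. Stack: [1]
LOAD_CONST → push 5. Stack: [1, 5]
BINARY_OP | → 1 | 5 = 5. Stack: [5]
LOAD_CONST → push 2. Stack: [5, 2]
BINARY_OP >> → 5 >> 2 = 1. Stack: [1]
STORE_FAST v → v=1. Stack: []
LOAD_FAST_LOAD_FAST s,r → push 1,-9. Stack: [1, -9]
BINARY_OP - → 1 - -9 = 10. Stack: [10]
STORE_FAST k → k=10. Stack: []
LOAD_FAST k → push 10. Stack: [10]
RETURN_VALUE → return 10.

10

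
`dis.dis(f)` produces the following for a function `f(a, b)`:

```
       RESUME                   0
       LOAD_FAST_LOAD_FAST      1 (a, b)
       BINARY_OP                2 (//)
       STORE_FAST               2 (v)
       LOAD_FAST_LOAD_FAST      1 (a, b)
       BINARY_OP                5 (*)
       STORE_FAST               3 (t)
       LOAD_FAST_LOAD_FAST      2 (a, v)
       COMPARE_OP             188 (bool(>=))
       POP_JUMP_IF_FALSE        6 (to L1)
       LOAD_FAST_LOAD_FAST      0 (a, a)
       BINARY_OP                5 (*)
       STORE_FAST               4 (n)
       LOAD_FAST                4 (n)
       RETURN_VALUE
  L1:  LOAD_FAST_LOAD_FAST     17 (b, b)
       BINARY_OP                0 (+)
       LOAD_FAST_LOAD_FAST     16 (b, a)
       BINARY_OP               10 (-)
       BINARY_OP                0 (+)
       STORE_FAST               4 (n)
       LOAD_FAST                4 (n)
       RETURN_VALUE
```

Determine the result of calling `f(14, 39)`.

LOAD_FAST_LOAD_FAST a,b → push 14,39. Stack: [14, 39]
BINARY_OP // → 14 // 39 = 0. Stack: [0]
STORE_FAST v → v=0. Stack: []
LOAD_FAST_LOAD_FAST a,b → push 14,39. Stack: [14, 39]
BINARY_OP * → 14 * 39 = 546. Stack: [546]
STORE_FAST t → t=546. Stack: []
LOAD_FAST_LOAD_FAST a,v → push 14,0. Stack: [14, 0]
COMPARE_OP bool(>=) → 14 vs 0 = True. Stack: [True]
POP_JUMP_IF_FALSE → pop True; no jump. Stack: []
LOAD_FAST_LOAD_FAST a,a → push 14,14. Stack: [14, 14]
BINARY_OP * → 14 * 14 = 196. Stack: [196]
STORE_FAST n → n=196. Stack: []
LOAD_FAST n → push 196. Stack: [196]
RETURN_VALUE → return 196.

196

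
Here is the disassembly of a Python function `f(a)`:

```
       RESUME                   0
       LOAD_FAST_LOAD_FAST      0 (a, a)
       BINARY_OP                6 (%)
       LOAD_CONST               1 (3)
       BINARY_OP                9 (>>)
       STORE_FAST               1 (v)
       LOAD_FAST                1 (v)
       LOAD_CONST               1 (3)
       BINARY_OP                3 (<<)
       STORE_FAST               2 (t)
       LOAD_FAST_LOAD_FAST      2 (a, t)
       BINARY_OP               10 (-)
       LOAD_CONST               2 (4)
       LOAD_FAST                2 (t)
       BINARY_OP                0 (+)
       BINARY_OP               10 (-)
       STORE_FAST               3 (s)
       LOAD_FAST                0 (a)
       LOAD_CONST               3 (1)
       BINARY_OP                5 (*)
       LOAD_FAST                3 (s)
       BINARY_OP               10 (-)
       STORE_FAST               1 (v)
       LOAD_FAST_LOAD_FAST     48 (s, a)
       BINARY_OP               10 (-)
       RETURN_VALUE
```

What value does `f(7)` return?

-4

LOAD_FAST_LOAD_FAST a,a → push 7,7. Stack: [7, 7]
BINARY_OP % → 7 % 7 = 0. Stack: [0]
LOAD_CONST → push 3. Stack: [0, 3]
BINARY_OP >> → 0 >> 3 = 0. Stack: [0]
STORE_FAST v → v=0. Stack: []
LOAD_FAST v → push 0. Stack: [0]
LOAD_CONST → push 3. Stack: [0, 3]
BINARY_OP << → 0 << 3 = 0. Stack: [0]
STORE_FAST t → t=0. Stack: []
LOAD_FAST_LOAD_FAST a,t → push 7,0. Stack: [7, 0]
BINARY_OP - → 7 - 0 = 7. Stack: [7]
LOAD_CONST → push 4. Stack: [7, 4]
LOAD_FAST t → push 0. Stack: [7, 4, 0]
BINARY_OP + → 4 + 0 = 4. Stack: [7, 4]
BINARY_OP - → 7 - 4 = 3. Stack: [3]
STORE_FAST s → s=3. Stack: []
LOAD_FAST a → push 7. Stack: [7]
LOAD_CONST → push 1. Stack: [7, 1]
BINARY_OP * → 7 * 1 = 7. Stack: [7]
LOAD_FAST s → push 3. Stack: [7, 3]
BINARY_OP - → 7 - 3 = 4. Stack: [4]
STORE_FAST v → v=4. Stack: []
LOAD_FAST_LOAD_FAST s,a → push 3,7. Stack: [3, 7]
BINARY_OP - → 3 - 7 = -4. Stack: [-4]
RETURN_VALUE → return -4.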